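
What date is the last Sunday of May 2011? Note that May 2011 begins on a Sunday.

May 29, 2011

May 2011 begins on a Sunday, so the first Sunday is May 1.
May 2011 has 31 days. Adding weeks: 1, 8, 15, 22, 29 — the last one ≤ 31 is the 29th.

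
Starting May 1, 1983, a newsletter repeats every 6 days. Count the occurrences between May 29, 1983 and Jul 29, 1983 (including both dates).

10

Occurrences land 6·i days after May 1, 1983 for i = 0, 1, 2, …
May 29, 1983 is 28 days after the start; 28 ÷ 6 = 4 remainder 4; since the remainder is 4, round up to i = 5. First occurrence in the window: #6 on May 31, 1983 (5×6 = 30 days in).
Jul 29, 1983 is 89 days after the start; 89 ÷ 6 = 14 remainder 5. Last occurrence in the window: #15 on Jul 24, 1983.
Occurrences #6 through #15: 10 in total.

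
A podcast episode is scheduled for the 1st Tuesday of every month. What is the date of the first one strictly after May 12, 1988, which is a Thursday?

Jun 7, 1988

May 1988 starts on a Sunday, so its 1st Tuesday is May 3, 1988 (2 days in).
That is not after May 12, 1988, so look at Jun 1988.
Jun 1988 starts on a Wednesday, so its 1st Tuesday is Jun 7, 1988 (6 days in).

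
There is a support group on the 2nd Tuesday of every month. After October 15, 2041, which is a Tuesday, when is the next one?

October 2041 starts on a Tuesday; its first Tuesday is the 1st, so the 2nd Tuesday is the 8th — October 8, 2041.
That is not after October 15, 2041, so look at November 2041.
November 2041 starts on a Friday; its first Tuesday is the 5th, so the 2nd Tuesday is the 12th — November 12, 2041.

November 12, 2041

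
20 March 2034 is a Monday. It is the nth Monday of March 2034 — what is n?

Day 20 falls in week ⌈20/7⌉ of the month.
Days 1–7 hold the 1st Monday, 8–14 the 2nd, 15–21 the 3rd, 22–28 the 4th, 29–31 the 5th.
20 is in the range for the 3rd.

3rd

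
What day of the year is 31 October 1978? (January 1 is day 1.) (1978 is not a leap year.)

Days in months before October: 31 + 28 + 31 + 30 + 31 + 30 + 31 + 31 + 30 = 273.
Plus 31 days into October → day 304.

304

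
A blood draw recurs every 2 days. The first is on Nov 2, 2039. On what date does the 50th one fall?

The 50th occurrence is 49 intervals after the first: 49 × 2 = 98 days after Nov 2, 2039.
Nov has 30 days — 28 days to the end of Nov leaves 70.
Dec has 31 days (39 left).
Jan has 31 days (8 left).
8 days into Feb → Feb 8, 2040.

Feb 8, 2040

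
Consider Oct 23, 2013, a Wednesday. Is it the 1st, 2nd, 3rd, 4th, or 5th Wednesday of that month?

Day 23 falls in week ⌈23/7⌉ of the month.
Days 1–7 hold the 1st Wednesday, 8–14 the 2nd, 15–21 the 3rd, 22–28 the 4th, 29–31 the 5th.
23 is in the range for the 4th.

4th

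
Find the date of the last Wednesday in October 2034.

October 2034 begins on a Sunday, so the first Wednesday is October 4 (3 days later).
October 2034 has 31 days. Adding weeks: 4, 11, 18, 25 — the last one ≤ 31 is the 25th.

25 October 2034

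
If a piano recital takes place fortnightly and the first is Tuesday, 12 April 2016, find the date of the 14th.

11 October 2016

The 14th occurrence is 13 intervals after the first: 13 × 14 = 182 days after 12 April 2016.
April has 30 days — 18 days to the end of April leaves 164.
May has 31 days (133 left).
June has 30 days (103 left).
July has 31 days (72 left).
August has 31 days (41 left).
September has 30 days (11 left).
11 days into October → 11 October 2016.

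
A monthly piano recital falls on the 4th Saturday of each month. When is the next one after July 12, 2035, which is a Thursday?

July 28, 2035

July 2035 starts on a Sunday; its first Saturday is the 7th, so the 4th Saturday is the 28th — July 28, 2035.
July 28, 2035 is after July 12, 2035, so that is the next one.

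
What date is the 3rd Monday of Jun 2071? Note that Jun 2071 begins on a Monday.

Jun 2071 begins on a Monday, so the first Monday is Jun 1.
The 3rd Monday is 2 weeks later: 1 + 14 = 15.

Jun 15, 2071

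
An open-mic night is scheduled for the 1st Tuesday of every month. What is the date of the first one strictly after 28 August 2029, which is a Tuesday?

August 2029 starts on a Wednesday, so its 1st Tuesday is 7 August 2029 (6 days in).
That is not after 28 August 2029, so look at September 2029.
September 2029 starts on a Saturday, so its 1st Tuesday is 4 September 2029 (3 days in).

4 September 2029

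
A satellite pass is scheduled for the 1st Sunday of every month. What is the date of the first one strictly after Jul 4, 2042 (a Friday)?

Jul 2042 starts on a Tuesday, so its 1st Sunday is Jul 6, 2042 (5 days in).
Jul 6, 2042 is after Jul 4, 2042, so that is the next one.

Jul 6, 2042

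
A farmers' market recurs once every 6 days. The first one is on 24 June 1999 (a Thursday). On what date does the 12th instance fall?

29 August 1999

The 12th occurrence is 11 intervals after the first: 11 × 6 = 66 days after 24 June 1999.
June has 30 days — 6 days to the end of June leaves 60.
July has 31 days (29 left).
29 days into August → 29 August 1999.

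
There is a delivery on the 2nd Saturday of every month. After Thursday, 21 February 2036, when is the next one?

February 2036 starts on a Friday; its first Saturday is the 2nd, so the 2nd Saturday is the 9th — 9 February 2036.
That is not after 21 February 2036, so look at March 2036.
March 2036 starts on a Saturday; its first Saturday is the 1st, so the 2nd Saturday is the 8th — 8 March 2036.

8 March 2036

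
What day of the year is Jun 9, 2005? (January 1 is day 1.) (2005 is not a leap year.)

160

Days in months before Jun: 31 + 28 + 31 + 30 + 31 = 151.
Plus 9 days into Jun → day 160.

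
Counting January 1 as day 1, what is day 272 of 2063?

Jan has 31 days (272 − 31 = 241 remain).
Feb has 28 days (241 − 28 = 213 remain).
Mar has 31 days (213 − 31 = 182 remain).
Apr has 30 days (182 − 30 = 152 remain).
May has 31 days (152 − 31 = 121 remain).
Jun has 30 days (121 − 30 = 91 remain).
Jul has 31 days (91 − 31 = 60 remain).
Aug has 31 days (60 − 31 = 29 remain).
29 into Sep → Sep 29.

Sep 29, 2063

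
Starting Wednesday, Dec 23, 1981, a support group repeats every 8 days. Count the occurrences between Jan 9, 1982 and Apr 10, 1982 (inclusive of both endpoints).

11

Occurrences land 8·i days after Dec 23, 1981 for i = 0, 1, 2, …
Jan 9, 1982 is 17 days after the start; 17 ÷ 8 = 2 remainder 1; since the remainder is 1, round up to i = 3. First occurrence in the window: #4 on Jan 16, 1982 (3×8 = 24 days in).
Apr 10, 1982 is 108 days after the start; 108 ÷ 8 = 13 remainder 4. Last occurrence in the window: #14 on Apr 6, 1982.
Occurrences #4 through #14: 11 in total.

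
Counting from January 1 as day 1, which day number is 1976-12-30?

365

Days in months before December: 31 + 29 + 31 + 30 + 31 + 30 + 31 + 31 + 30 + 31 + 30 = 335.
Plus 30 days into December → day 365.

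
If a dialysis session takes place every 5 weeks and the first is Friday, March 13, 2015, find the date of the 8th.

November 13, 2015

The 8th occurrence is 7 intervals after the first: 7 × 35 = 245 days after March 13, 2015.
March has 31 days — 18 days to the end of March leaves 227.
April has 30 days (197 left).
May has 31 days (166 left).
June has 30 days (136 left).
July has 31 days (105 left).
August has 31 days (74 left).
September has 30 days (44 left).
October has 31 days (13 left).
13 days into November → November 13, 2015.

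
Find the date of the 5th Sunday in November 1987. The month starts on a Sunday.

November 1987 begins on a Sunday, so the first Sunday is November 1.
The 5th Sunday is 4 weeks later: 1 + 28 = 29.

29 November 1987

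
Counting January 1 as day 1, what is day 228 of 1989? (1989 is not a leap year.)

January has 31 days (228 − 31 = 197 remain).
February has 28 days (197 − 28 = 169 remain).
March has 31 days (169 − 31 = 138 remain).
April has 30 days (138 − 30 = 108 remain).
May has 31 days (108 − 31 = 77 remain).
June has 30 days (77 − 30 = 47 remain).
July has 31 days (47 − 31 = 16 remain).
16 into August → August 16.

1989-08-16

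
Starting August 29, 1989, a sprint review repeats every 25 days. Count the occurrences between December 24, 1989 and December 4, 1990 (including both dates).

Occurrences land 25·i days after August 29, 1989 for i = 0, 1, 2, …
December 24, 1989 is 117 days after the start; 117 ÷ 25 = 4 remainder 17; since the remainder is 17, round up to i = 5. First occurrence in the window: #6 on January 1, 1990 (5×25 = 125 days in).
December 4, 1990 is 462 days after the start; 462 ÷ 25 = 18 remainder 12. Last occurrence in the window: #19 on November 22, 1990.
Occurrences #6 through #19: 14 in total.

14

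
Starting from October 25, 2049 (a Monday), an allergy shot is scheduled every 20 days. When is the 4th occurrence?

The 4th occurrence is 3 intervals after the first: 3 × 20 = 60 days after October 25, 2049.
October has 31 days — 6 days to the end of October leaves 54.
November has 30 days (24 left).
24 days into December → December 24, 2049.

December 24, 2049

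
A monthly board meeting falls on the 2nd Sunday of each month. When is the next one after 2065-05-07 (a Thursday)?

May 2065 starts on a Friday; its first Sunday is the 3rd, so the 2nd Sunday is the 10th — 2065-05-10.
2065-05-10 is after 2065-05-07, so that is the next one.

2065-05-10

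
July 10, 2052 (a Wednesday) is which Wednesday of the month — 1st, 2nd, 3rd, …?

2nd

Day 10 falls in week ⌈10/7⌉ of the month.
Days 1–7 hold the 1st Wednesday, 8–14 the 2nd, 15–21 the 3rd, 22–28 the 4th, 29–31 the 5th.
10 is in the range for the 2nd.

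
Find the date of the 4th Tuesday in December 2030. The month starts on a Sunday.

December 2030 begins on a Sunday, so the first Tuesday is December 3 (2 days later).
The 4th Tuesday is 3 weeks later: 3 + 21 = 24.

December 24, 2030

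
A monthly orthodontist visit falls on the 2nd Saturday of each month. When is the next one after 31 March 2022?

March 2022 starts on a Tuesday; its first Saturday is the 5th, so the 2nd Saturday is the 12th — 12 March 2022.
That is not after 31 March 2022, so look at April 2022.
April 2022 starts on a Friday; its first Saturday is the 2nd, so the 2nd Saturday is the 9th — 9 April 2022.

9 April 2022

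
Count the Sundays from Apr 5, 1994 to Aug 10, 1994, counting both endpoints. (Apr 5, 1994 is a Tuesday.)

Apr 5, 1994 is a Tuesday; the first Sunday on or after it is Apr 10, 1994 (5 days later).
From Apr 10, 1994 to Aug 10, 1994: 20 + 31 + 30 + 31 + 10 = 122 days (rest of Apr, May, Jun, Jul, Aug).
122 ÷ 7 = 17 full weeks with remainder 3, so 17 more Sundays after the first → 18.

18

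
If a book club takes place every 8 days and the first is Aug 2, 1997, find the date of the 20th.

Jan 1, 1998

The 20th occurrence is 19 intervals after the first: 19 × 8 = 152 days after Aug 2, 1997.
Aug has 31 days — 29 days to the end of Aug leaves 123.
Sep has 30 days (93 left).
Oct has 31 days (62 left).
Nov has 30 days (32 left).
Dec has 31 days (1 left).
1 day into Jan → Jan 1, 1998.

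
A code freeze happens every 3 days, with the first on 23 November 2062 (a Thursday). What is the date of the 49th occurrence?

16 April 2063

The 49th occurrence is 48 intervals after the first: 48 × 3 = 144 days after 23 November 2062.
November has 30 days — 7 days to the end of November leaves 137.
December has 31 days (106 left).
January has 31 days (75 left).
February has 28 days (47 left).
March has 31 days (16 left).
16 days into April → 16 April 2063.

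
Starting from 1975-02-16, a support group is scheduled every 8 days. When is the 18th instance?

1975-07-02

The 18th occurrence is 17 intervals after the first: 17 × 8 = 136 days after 1975-02-16.
February has 28 days — 12 days to the end of February leaves 124.
March has 31 days (93 left).
April has 30 days (63 left).
May has 31 days (32 left).
June has 30 days (2 left).
2 days into July → 1975-07-02.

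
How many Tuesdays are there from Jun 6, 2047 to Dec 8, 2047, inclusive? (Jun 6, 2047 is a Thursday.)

Jun 6, 2047 is a Thursday; the first Tuesday on or after it is Jun 11, 2047 (5 days later).
From Jun 11, 2047 to Dec 8, 2047: 19 + 31 + 31 + 30 + 31 + 30 + 8 = 180 days (rest of Jun, Jul, Aug, Sep, Oct, Nov, Dec).
180 ÷ 7 = 25 full weeks with remainder 5, so 25 more Tuesdays after the first → 26.

26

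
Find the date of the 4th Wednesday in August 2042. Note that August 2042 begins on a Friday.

27 August 2042

August 2042 begins on a Friday, so the first Wednesday is August 6 (5 days later).
The 4th Wednesday is 3 weeks later: 6 + 21 = 27.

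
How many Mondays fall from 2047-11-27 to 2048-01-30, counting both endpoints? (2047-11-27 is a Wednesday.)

2047-11-27 is a Wednesday; the first Monday on or after it is 2047-12-02 (5 days later).
From 2047-12-02 to 2048-01-30: 29 + 30 = 59 days (rest of December, January).
59 ÷ 7 = 8 full weeks with remainder 3, so 8 more Mondays after the first → 9.

9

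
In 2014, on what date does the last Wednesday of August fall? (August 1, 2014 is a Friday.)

August 2014 begins on a Friday, so the first Wednesday is August 6 (5 days later).
August 2014 has 31 days. Adding weeks: 6, 13, 20, 27 — the last one ≤ 31 is the 27th.

2014-08-27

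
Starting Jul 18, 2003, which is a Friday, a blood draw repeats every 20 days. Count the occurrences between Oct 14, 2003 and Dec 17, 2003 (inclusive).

Occurrences land 20·i days after Jul 18, 2003 for i = 0, 1, 2, …
Oct 14, 2003 is 88 days after the start; 88 ÷ 20 = 4 remainder 8; since the remainder is 8, round up to i = 5. First occurrence in the window: #6 on Oct 26, 2003 (5×20 = 100 days in).
Dec 17, 2003 is 152 days after the start; 152 ÷ 20 = 7 remainder 12. Last occurrence in the window: #8 on Dec 5, 2003.
Occurrences #6 through #8: 3 in total.

3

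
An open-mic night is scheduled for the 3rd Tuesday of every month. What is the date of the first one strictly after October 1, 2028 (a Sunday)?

October 17, 2028

October 2028 starts on a Sunday; its first Tuesday is the 3rd, so the 3rd Tuesday is the 17th — October 17, 2028.
October 17, 2028 is after October 1, 2028, so that is the next one.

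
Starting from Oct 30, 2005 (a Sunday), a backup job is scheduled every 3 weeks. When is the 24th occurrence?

The 24th occurrence is 23 intervals after the first: 23 × 21 = 483 days after Oct 30, 2005.
Oct has 31 days — 1 day to the end of Oct leaves 482.
From end of Oct to end of 2005 is 61 days (421 left).
2006 has 365 days (56 left).
Jan has 31 days (25 left).
25 days into Feb → Feb 25, 2007.

Feb 25, 2007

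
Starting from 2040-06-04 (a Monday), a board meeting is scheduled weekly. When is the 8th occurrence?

2040-07-23

The 8th occurrence is 7 intervals after the first: 7 × 7 = 49 days after 2040-06-04.
June has 30 days — 26 days to the end of June leaves 23.
23 days into July → 2040-07-23.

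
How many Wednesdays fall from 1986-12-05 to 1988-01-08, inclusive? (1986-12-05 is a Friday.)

1986-12-05 is a Friday; the first Wednesday on or after it is 1986-12-10 (5 days later).
From 1986-12-10 to 1988-01-08: 21 + 365 + 8 = 394 days (rest of 1986, 1987, to 1988-01-08 in 1988).
394 ÷ 7 = 56 full weeks with remainder 2, so 56 more Wednesdays after the first → 57.

57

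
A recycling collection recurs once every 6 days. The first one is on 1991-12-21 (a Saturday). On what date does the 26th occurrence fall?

The 26th occurrence is 25 intervals after the first: 25 × 6 = 150 days after 1991-12-21.
December has 31 days — 10 days to the end of December leaves 140.
January has 31 days (109 left).
February has 29 days (80 left).
March has 31 days (49 left).
April has 30 days (19 left).
19 days into May → 1992-05-19.

1992-05-19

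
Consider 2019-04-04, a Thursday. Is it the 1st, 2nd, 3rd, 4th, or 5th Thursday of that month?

1st

Day 4 falls in week ⌈4/7⌉ of the month.
Days 1–7 hold the 1st Thursday, 8–14 the 2nd, 15–21 the 3rd, 22–28 the 4th, 29–31 the 5th.
4 is in the range for the 1st.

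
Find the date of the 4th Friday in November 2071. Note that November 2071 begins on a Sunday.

2071-11-27

November 2071 begins on a Sunday, so the first Friday is November 6 (5 days later).
The 4th Friday is 3 weeks later: 6 + 21 = 27.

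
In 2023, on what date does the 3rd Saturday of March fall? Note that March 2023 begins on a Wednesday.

March 18, 2023

March 2023 begins on a Wednesday, so the first Saturday is March 4 (3 days later).
The 3rd Saturday is 2 weeks later: 4 + 14 = 18.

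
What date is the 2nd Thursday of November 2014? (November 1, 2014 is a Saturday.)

2014-11-13

November 2014 begins on a Saturday, so the first Thursday is November 6 (5 days later).
The 2nd Thursday is 1 weeks later: 6 + 7 = 13.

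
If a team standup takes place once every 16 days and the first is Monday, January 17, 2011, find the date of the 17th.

September 30, 2011

The 17th occurrence is 16 intervals after the first: 16 × 16 = 256 days after January 17, 2011.
January has 31 days — 14 days to the end of January leaves 242.
February has 28 days (214 left).
March has 31 days (183 left).
April has 30 days (153 left).
May has 31 days (122 left).
June has 30 days (92 left).
July has 31 days (61 left).
August has 31 days (30 left).
30 days into September → September 30, 2011.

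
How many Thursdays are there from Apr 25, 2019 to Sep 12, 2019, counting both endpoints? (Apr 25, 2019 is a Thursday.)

Apr 25, 2019 is a Thursday; the first Thursday on or after it is Apr 25, 2019.
From Apr 25, 2019 to Sep 12, 2019: 5 + 31 + 30 + 31 + 31 + 12 = 140 days (rest of Apr, May, Jun, Jul, Aug, Sep).
140 ÷ 7 = 20 full weeks with remainder 0, so 20 more Thursdays after the first → 21.

21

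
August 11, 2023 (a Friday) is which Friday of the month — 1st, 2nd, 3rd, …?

Day 11 falls in week ⌈11/7⌉ of the month.
Days 1–7 hold the 1st Friday, 8–14 the 2nd, 15–21 the 3rd, 22–28 the 4th, 29–31 the 5th.
11 is in the range for the 2nd.

2nd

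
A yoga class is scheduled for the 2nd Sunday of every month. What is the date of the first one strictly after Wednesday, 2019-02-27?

February 2019 starts on a Friday; its first Sunday is the 3rd, so the 2nd Sunday is the 10th — 2019-02-10.
That is not after 2019-02-27, so look at March 2019.
March 2019 starts on a Friday; its first Sunday is the 3rd, so the 2nd Sunday is the 10th — 2019-03-10.

2019-03-10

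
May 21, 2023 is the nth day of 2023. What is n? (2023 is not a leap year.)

141

Days in months before May: 31 + 28 + 31 + 30 = 120.
Plus 21 days into May → day 141.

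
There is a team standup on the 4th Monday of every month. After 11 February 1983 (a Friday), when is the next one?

28 February 1983

February 1983 starts on a Tuesday; its first Monday is the 7th, so the 4th Monday is the 28th — 28 February 1983.
28 February 1983 is after 11 February 1983, so that is the next one.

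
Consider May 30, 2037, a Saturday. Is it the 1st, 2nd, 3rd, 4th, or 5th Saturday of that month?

Day 30 falls in week ⌈30/7⌉ of the month.
Days 1–7 hold the 1st Saturday, 8–14 the 2nd, 15–21 the 3rd, 22–28 the 4th, 29–31 the 5th.
30 is in the range for the 5th.

5th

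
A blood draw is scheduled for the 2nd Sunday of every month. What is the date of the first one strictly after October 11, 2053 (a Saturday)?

October 2053 starts on a Wednesday; its first Sunday is the 5th, so the 2nd Sunday is the 12th — October 12, 2053.
October 12, 2053 is after October 11, 2053, so that is the next one.

October 12, 2053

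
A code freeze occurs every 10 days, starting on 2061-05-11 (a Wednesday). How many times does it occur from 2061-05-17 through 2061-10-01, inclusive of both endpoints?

14

Occurrences land 10·i days after 2061-05-11 for i = 0, 1, 2, …
2061-05-17 is 6 days after the start; 6 ÷ 10 = 0 remainder 6; since the remainder is 6, round up to i = 1. First occurrence in the window: #2 on 2061-05-21 (1×10 = 10 days in).
2061-10-01 is 143 days after the start; 143 ÷ 10 = 14 remainder 3. Last occurrence in the window: #15 on 2061-09-28.
Occurrences #2 through #15: 14 in total.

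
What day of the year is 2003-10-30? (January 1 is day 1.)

303

Days in months before October: 31 + 28 + 31 + 30 + 31 + 30 + 31 + 31 + 30 = 273.
Plus 30 days into October → day 303.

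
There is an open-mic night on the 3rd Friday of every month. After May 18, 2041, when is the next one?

May 2041 starts on a Wednesday; its first Friday is the 3rd, so the 3rd Friday is the 17th — May 17, 2041.
That is not after May 18, 2041, so look at June 2041.
June 2041 starts on a Saturday; its first Friday is the 7th, so the 3rd Friday is the 21st — June 21, 2041.

June 21, 2041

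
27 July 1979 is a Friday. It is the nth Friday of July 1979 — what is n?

4th

Day 27 falls in week ⌈27/7⌉ of the month.
Days 1–7 hold the 1st Friday, 8–14 the 2nd, 15–21 the 3rd, 22–28 the 4th, 29–31 the 5th.
27 is in the range for the 4th.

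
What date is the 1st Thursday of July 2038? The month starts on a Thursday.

July 2038 begins on a Thursday, so the first Thursday is July 1.

2038-07-01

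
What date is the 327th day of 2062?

Nov 23, 2062

Jan has 31 days (327 − 31 = 296 remain).
Feb has 28 days (296 − 28 = 268 remain).
Mar has 31 days (268 − 31 = 237 remain).
Apr has 30 days (237 − 30 = 207 remain).
May has 31 days (207 − 31 = 176 remain).
Jun has 30 days (176 − 30 = 146 remain).
Jul has 31 days (146 − 31 = 115 remain).
Aug has 31 days (115 − 31 = 84 remain).
Sep has 30 days (84 − 30 = 54 remain).
Oct has 31 days (54 − 31 = 23 remain).
23 into Nov → Nov 23.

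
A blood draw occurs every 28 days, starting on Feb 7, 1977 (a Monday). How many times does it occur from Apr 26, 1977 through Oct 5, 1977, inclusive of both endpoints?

Occurrences land 28·i days after Feb 7, 1977 for i = 0, 1, 2, …
Apr 26, 1977 is 78 days after the start; 78 ÷ 28 = 2 remainder 22; since the remainder is 22, round up to i = 3. First occurrence in the window: #4 on May 2, 1977 (3×28 = 84 days in).
Oct 5, 1977 is 240 days after the start; 240 ÷ 28 = 8 remainder 16. Last occurrence in the window: #9 on Sep 19, 1977.
Occurrences #4 through #9: 6 in total.

6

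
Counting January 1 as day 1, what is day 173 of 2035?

Jun 22, 2035

Jan has 31 days (173 − 31 = 142 remain).
Feb has 28 days (142 − 28 = 114 remain).
Mar has 31 days (114 − 31 = 83 remain).
Apr has 30 days (83 − 30 = 53 remain).
May has 31 days (53 − 31 = 22 remain).
22 into Jun → Jun 22.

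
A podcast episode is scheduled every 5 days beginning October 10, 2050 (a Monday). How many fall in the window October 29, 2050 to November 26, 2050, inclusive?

Occurrences land 5·i days after October 10, 2050 for i = 0, 1, 2, …
October 29, 2050 is 19 days after the start; 19 ÷ 5 = 3 remainder 4; since the remainder is 4, round up to i = 4. First occurrence in the window: #5 on October 30, 2050 (4×5 = 20 days in).
November 26, 2050 is 47 days after the start; 47 ÷ 5 = 9 remainder 2. Last occurrence in the window: #10 on November 24, 2050.
Occurrences #5 through #10: 6 in total.

6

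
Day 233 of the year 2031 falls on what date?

January has 31 days (233 − 31 = 202 remain).
February has 28 days (202 − 28 = 174 remain).
March has 31 days (174 − 31 = 143 remain).
April has 30 days (143 − 30 = 113 remain).
May has 31 days (113 − 31 = 82 remain).
June has 30 days (82 − 30 = 52 remain).
July has 31 days (52 − 31 = 21 remain).
21 into August → August 21.

2031-08-21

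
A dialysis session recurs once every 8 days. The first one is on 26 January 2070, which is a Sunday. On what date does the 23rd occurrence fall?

21 July 2070

The 23rd occurrence is 22 intervals after the first: 22 × 8 = 176 days after 26 January 2070.
January has 31 days — 5 days to the end of January leaves 171.
February has 28 days (143 left).
March has 31 days (112 left).
April has 30 days (82 left).
May has 31 days (51 left).
June has 30 days (21 left).
21 days into July → 21 July 2070.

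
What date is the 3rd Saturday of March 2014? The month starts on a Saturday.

2014-03-15

March 2014 begins on a Saturday, so the first Saturday is March 1.
The 3rd Saturday is 2 weeks later: 1 + 14 = 15.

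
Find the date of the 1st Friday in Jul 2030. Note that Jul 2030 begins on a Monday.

Jul 5, 2030

Jul 2030 begins on a Monday, so the first Friday is Jul 5 (4 days later).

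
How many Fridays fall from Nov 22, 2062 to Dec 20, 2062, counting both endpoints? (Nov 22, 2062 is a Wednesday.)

4

Nov 22, 2062 is a Wednesday; the first Friday on or after it is Nov 24, 2062 (2 days later).
From Nov 24, 2062 to Dec 20, 2062: 6 + 20 = 26 days (rest of Nov, Dec).
26 ÷ 7 = 3 full weeks with remainder 5, so 3 more Fridays after the first → 4.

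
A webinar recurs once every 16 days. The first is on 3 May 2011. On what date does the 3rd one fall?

The 3rd occurrence is 2 intervals after the first: 2 × 16 = 32 days after 3 May 2011.
May has 31 days — 28 days to the end of May leaves 4.
4 days into June → 4 June 2011.

4 June 2011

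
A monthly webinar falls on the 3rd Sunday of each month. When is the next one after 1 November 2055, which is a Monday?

21 November 2055

November 2055 starts on a Monday; its first Sunday is the 7th, so the 3rd Sunday is the 21st — 21 November 2055.
21 November 2055 is after 1 November 2055, so that is the next one.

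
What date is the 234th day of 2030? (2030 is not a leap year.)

2030-08-22

January has 31 days (234 − 31 = 203 remain).
February has 28 days (203 − 28 = 175 remain).
March has 31 days (175 − 31 = 144 remain).
April has 30 days (144 − 30 = 114 remain).
May has 31 days (114 − 31 = 83 remain).
June has 30 days (83 − 30 = 53 remain).
July has 31 days (53 − 31 = 22 remain).
22 into August → August 22.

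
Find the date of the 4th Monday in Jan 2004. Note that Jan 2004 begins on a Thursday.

Jan 2004 begins on a Thursday, so the first Monday is Jan 5 (4 days later).
The 4th Monday is 3 weeks later: 5 + 21 = 26.

Jan 26, 2004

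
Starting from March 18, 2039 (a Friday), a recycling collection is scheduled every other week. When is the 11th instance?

The 11th occurrence is 10 intervals after the first: 10 × 14 = 140 days after March 18, 2039.
March has 31 days — 13 days to the end of March leaves 127.
April has 30 days (97 left).
May has 31 days (66 left).
June has 30 days (36 left).
July has 31 days (5 left).
5 days into August → August 5, 2039.

August 5, 2039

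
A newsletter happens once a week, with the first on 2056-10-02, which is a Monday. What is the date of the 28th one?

2057-04-09

The 28th occurrence is 27 intervals after the first: 27 × 7 = 189 days after 2056-10-02.
October has 31 days — 29 days to the end of October leaves 160.
November has 30 days (130 left).
December has 31 days (99 left).
January has 31 days (68 left).
February has 28 days (40 left).
March has 31 days (9 left).
9 days into April → 2057-04-09.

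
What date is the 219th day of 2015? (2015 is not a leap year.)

Jan has 31 days (219 − 31 = 188 remain).
Feb has 28 days (188 − 28 = 160 remain).
Mar has 31 days (160 − 31 = 129 remain).
Apr has 30 days (129 − 30 = 99 remain).
May has 31 days (99 − 31 = 68 remain).
Jun has 30 days (68 − 30 = 38 remain).
Jul has 31 days (38 − 31 = 7 remain).
7 into Aug → Aug 7.

Aug 7, 2015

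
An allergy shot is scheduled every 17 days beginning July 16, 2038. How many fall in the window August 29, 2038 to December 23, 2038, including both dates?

7

Occurrences land 17·i days after July 16, 2038 for i = 0, 1, 2, …
August 29, 2038 is 44 days after the start; 44 ÷ 17 = 2 remainder 10; since the remainder is 10, round up to i = 3. First occurrence in the window: #4 on September 5, 2038 (3×17 = 51 days in).
December 23, 2038 is 160 days after the start; 160 ÷ 17 = 9 remainder 7. Last occurrence in the window: #10 on December 16, 2038.
Occurrences #4 through #10: 7 in total.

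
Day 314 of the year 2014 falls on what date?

Nov 10, 2014

Jan has 31 days (314 − 31 = 283 remain).
Feb has 28 days (283 − 28 = 255 remain).
Mar has 31 days (255 − 31 = 224 remain).
Apr has 30 days (224 − 30 = 194 remain).
May has 31 days (194 − 31 = 163 remain).
Jun has 30 days (163 − 30 = 133 remain).
Jul has 31 days (133 − 31 = 102 remain).
Aug has 31 days (102 − 31 = 71 remain).
Sep has 30 days (71 − 30 = 41 remain).
Oct has 31 days (41 − 31 = 10 remain).
10 into Nov → Nov 10.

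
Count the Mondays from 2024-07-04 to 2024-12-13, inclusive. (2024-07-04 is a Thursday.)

23

2024-07-04 is a Thursday; the first Monday on or after it is 2024-07-08 (4 days later).
From 2024-07-08 to 2024-12-13: 23 + 31 + 30 + 31 + 30 + 13 = 158 days (rest of July, August, September, October, November, December).
158 ÷ 7 = 22 full weeks with remainder 4, so 22 more Mondays after the first → 23.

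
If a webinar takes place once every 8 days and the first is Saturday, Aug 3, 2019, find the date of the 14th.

Nov 15, 2019

The 14th occurrence is 13 intervals after the first: 13 × 8 = 104 days after Aug 3, 2019.
Aug has 31 days — 28 days to the end of Aug leaves 76.
Sep has 30 days (46 left).
Oct has 31 days (15 left).
15 days into Nov → Nov 15, 2019.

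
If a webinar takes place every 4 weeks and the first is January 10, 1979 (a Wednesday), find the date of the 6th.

The 6th occurrence is 5 intervals after the first: 5 × 28 = 140 days after January 10, 1979.
January has 31 days — 21 days to the end of January leaves 119.
February has 28 days (91 left).
March has 31 days (60 left).
April has 30 days (30 left).
30 days into May → May 30, 1979.

May 30, 1979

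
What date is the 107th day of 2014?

April 17, 2014

January has 31 days (107 − 31 = 76 remain).
February has 28 days (76 − 28 = 48 remain).
March has 31 days (48 − 31 = 17 remain).
17 into April → April 17.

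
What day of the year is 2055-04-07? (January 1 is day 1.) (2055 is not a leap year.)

Days in months before April: 31 + 28 + 31 = 90.
Plus 7 days into April → day 97.

97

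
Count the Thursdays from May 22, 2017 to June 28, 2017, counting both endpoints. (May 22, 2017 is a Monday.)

5

May 22, 2017 is a Monday; the first Thursday on or after it is May 25, 2017 (3 days later).
From May 25, 2017 to June 28, 2017: 6 + 28 = 34 days (rest of May, June).
34 ÷ 7 = 4 full weeks with remainder 6, so 4 more Thursdays after the first → 5.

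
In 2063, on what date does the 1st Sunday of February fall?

The first Sunday of February 2063 is February 4.

4 February 2063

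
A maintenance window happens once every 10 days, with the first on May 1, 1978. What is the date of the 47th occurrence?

The 47th occurrence is 46 intervals after the first: 46 × 10 = 460 days after May 1, 1978.
May has 31 days — 30 days to the end of May leaves 430.
From end of May to end of 1978 is 214 days (216 left).
Jan has 31 days (185 left).
Feb has 28 days (157 left).
Mar has 31 days (126 left).
Apr has 30 days (96 left).
May has 31 days (65 left).
Jun has 30 days (35 left).
Jul has 31 days (4 left).
4 days into Aug → Aug 4, 1979.

Aug 4, 1979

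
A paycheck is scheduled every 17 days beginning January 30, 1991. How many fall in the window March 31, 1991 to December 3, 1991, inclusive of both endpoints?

Occurrences land 17·i days after January 30, 1991 for i = 0, 1, 2, …
March 31, 1991 is 60 days after the start; 60 ÷ 17 = 3 remainder 9; since the remainder is 9, round up to i = 4. First occurrence in the window: #5 on April 8, 1991 (4×17 = 68 days in).
December 3, 1991 is 307 days after the start; 307 ÷ 17 = 18 remainder 1. Last occurrence in the window: #19 on December 2, 1991.
Occurrences #5 through #19: 15 in total.

15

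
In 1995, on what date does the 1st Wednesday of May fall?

1995-05-03

May 1995 begins on a Monday, so the first Wednesday is May 3 (2 days later).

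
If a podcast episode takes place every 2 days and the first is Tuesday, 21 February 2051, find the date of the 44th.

The 44th occurrence is 43 intervals after the first: 43 × 2 = 86 days after 21 February 2051.
February has 28 days — 7 days to the end of February leaves 79.
March has 31 days (48 left).
April has 30 days (18 left).
18 days into May → 18 May 2051.

18 May 2051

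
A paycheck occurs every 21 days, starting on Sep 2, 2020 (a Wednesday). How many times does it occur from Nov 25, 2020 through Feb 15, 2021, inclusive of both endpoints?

4

Occurrences land 21·i days after Sep 2, 2020 for i = 0, 1, 2, …
Nov 25, 2020 is 84 days after the start; 84 ÷ 21 = 4 remainder 0. First occurrence in the window: #5 on Nov 25, 2020 (4×21 = 84 days in).
Feb 15, 2021 is 166 days after the start; 166 ÷ 21 = 7 remainder 19. Last occurrence in the window: #8 on Jan 27, 2021.
Occurrences #5 through #8: 4 in total.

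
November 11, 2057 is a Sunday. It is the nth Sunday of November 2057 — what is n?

Day 11 falls in week ⌈11/7⌉ of the month.
Days 1–7 hold the 1st Sunday, 8–14 the 2nd, 15–21 the 3rd, 22–28 the 4th, 29–31 the 5th.
11 is in the range for the 2nd.

2nd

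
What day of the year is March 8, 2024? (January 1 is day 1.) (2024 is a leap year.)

68

Days in months before March: 31 + 29 = 60.
Plus 8 days into March → day 68.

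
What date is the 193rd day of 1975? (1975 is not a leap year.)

1975-07-12

January has 31 days (193 − 31 = 162 remain).
February has 28 days (162 − 28 = 134 remain).
March has 31 days (134 − 31 = 103 remain).
April has 30 days (103 − 30 = 73 remain).
May has 31 days (73 − 31 = 42 remain).
June has 30 days (42 − 30 = 12 remain).
12 into July → July 12.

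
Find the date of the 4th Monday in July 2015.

The first Monday of July 2015 is July 6.
The 4th Monday is 3 weeks later: 6 + 21 = 27.

27 July 2015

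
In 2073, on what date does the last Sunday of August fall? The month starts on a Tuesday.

27 August 2073

August 2073 begins on a Tuesday, so the first Sunday is August 6 (5 days later).
August 2073 has 31 days. Adding weeks: 6, 13, 20, 27 — the last one ≤ 31 is the 27th.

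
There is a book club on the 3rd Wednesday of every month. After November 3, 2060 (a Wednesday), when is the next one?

November 17, 2060

November 2060 starts on a Monday; its first Wednesday is the 3rd, so the 3rd Wednesday is the 17th — November 17, 2060.
November 17, 2060 is after November 3, 2060, so that is the next one.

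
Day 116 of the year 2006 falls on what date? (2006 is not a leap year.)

26 April 2006

January has 31 days (116 − 31 = 85 remain).
February has 28 days (85 − 28 = 57 remain).
March has 31 days (57 − 31 = 26 remain).
26 into April → April 26.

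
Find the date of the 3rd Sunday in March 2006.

March 19, 2006

March 2006 begins on a Wednesday, so the first Sunday is March 5 (4 days later).
The 3rd Sunday is 2 weeks later: 5 + 14 = 19.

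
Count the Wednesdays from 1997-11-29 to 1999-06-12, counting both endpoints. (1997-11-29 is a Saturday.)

80

1997-11-29 is a Saturday; the first Wednesday on or after it is 1997-12-03 (4 days later).
From 1997-12-03 to 1999-06-12: 28 + 365 + 163 = 556 days (rest of 1997, 1998, to 1999-06-12 in 1999).
556 ÷ 7 = 79 full weeks with remainder 3, so 79 more Wednesdays after the first → 80.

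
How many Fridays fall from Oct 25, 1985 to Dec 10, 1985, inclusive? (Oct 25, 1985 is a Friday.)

7

Oct 25, 1985 is a Friday; the first Friday on or after it is Oct 25, 1985.
From Oct 25, 1985 to Dec 10, 1985: 6 + 30 + 10 = 46 days (rest of Oct, Nov, Dec).
46 ÷ 7 = 6 full weeks with remainder 4, so 6 more Fridays after the first → 7.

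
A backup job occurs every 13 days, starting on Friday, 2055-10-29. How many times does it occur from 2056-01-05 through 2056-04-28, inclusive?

Occurrences land 13·i days after 2055-10-29 for i = 0, 1, 2, …
2056-01-05 is 68 days after the start; 68 ÷ 13 = 5 remainder 3; since the remainder is 3, round up to i = 6. First occurrence in the window: #7 on 2056-01-15 (6×13 = 78 days in).
2056-04-28 is 182 days after the start; 182 ÷ 13 = 14 remainder 0. Last occurrence in the window: #15 on 2056-04-28.
Occurrences #7 through #15: 9 in total.

9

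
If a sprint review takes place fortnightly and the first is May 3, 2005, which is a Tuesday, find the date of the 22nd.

February 21, 2006

The 22nd occurrence is 21 intervals after the first: 21 × 14 = 294 days after May 3, 2005.
May has 31 days — 28 days to the end of May leaves 266.
June has 30 days (236 left).
July has 31 days (205 left).
August has 31 days (174 left).
September has 30 days (144 left).
October has 31 days (113 left).
November has 30 days (83 left).
December has 31 days (52 left).
January has 31 days (21 left).
21 days into February → February 21, 2006.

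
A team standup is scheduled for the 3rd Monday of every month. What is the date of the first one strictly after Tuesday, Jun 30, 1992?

Jun 1992 starts on a Monday; its first Monday is the 1st, so the 3rd Monday is the 15th — Jun 15, 1992.
That is not after Jun 30, 1992, so look at Jul 1992.
Jul 1992 starts on a Wednesday; its first Monday is the 6th, so the 3rd Monday is the 20th — Jul 20, 1992.

Jul 20, 1992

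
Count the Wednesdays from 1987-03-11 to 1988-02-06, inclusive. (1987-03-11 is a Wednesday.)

1987-03-11 is a Wednesday; the first Wednesday on or after it is 1987-03-11.
From 1987-03-11 to 1988-02-06: 295 + 37 = 332 days (rest of 1987, to 1988-02-06 in 1988).
332 ÷ 7 = 47 full weeks with remainder 3, so 47 more Wednesdays after the first → 48.

48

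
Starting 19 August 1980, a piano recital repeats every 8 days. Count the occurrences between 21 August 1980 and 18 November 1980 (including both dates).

Occurrences land 8·i days after 19 August 1980 for i = 0, 1, 2, …
21 August 1980 is 2 days after the start; 2 ÷ 8 = 0 remainder 2; since the remainder is 2, round up to i = 1. First occurrence in the window: #2 on 27 August 1980 (1×8 = 8 days in).
18 November 1980 is 91 days after the start; 91 ÷ 8 = 11 remainder 3. Last occurrence in the window: #12 on 15 November 1980.
Occurrences #2 through #12: 11 in total.

11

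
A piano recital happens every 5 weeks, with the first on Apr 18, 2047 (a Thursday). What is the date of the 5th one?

Sep 5, 2047

The 5th occurrence is 4 intervals after the first: 4 × 35 = 140 days after Apr 18, 2047.
Apr has 30 days — 12 days to the end of Apr leaves 128.
May has 31 days (97 left).
Jun has 30 days (67 left).
Jul has 31 days (36 left).
Aug has 31 days (5 left).
5 days into Sep → Sep 5, 2047.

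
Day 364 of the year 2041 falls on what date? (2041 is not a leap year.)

December 30, 2041

January has 31 days (364 − 31 = 333 remain).
February has 28 days (333 − 28 = 305 remain).
March has 31 days (305 − 31 = 274 remain).
April has 30 days (274 − 30 = 244 remain).
May has 31 days (244 − 31 = 213 remain).
June has 30 days (213 − 30 = 183 remain).
July has 31 days (183 − 31 = 152 remain).
August has 31 days (152 − 31 = 121 remain).
September has 30 days (121 − 30 = 91 remain).
October has 31 days (91 − 31 = 60 remain).
November has 30 days (60 − 30 = 30 remain).
30 into December → December 30.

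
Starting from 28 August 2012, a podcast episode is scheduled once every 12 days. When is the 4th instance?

3 October 2012

The 4th occurrence is 3 intervals after the first: 3 × 12 = 36 days after 28 August 2012.
August has 31 days — 3 days to the end of August leaves 33.
September has 30 days (3 left).
3 days into October → 3 October 2012.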